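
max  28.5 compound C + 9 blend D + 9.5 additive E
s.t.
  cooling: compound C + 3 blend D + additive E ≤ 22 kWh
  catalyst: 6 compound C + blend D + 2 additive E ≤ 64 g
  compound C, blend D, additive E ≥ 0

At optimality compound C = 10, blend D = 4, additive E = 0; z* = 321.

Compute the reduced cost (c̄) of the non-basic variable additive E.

Check each constraint at x*: cooling 22/22 (tight); catalyst 64/64 (tight).
The binding rows give the dual system: 1·y_cooling + 6·y_catalyst = 28.5 and 3·y_cooling + 1·y_catalyst = 9.
Solving: y_cooling = 1.5, y_catalyst = 4.5.
Reduced cost of additive E: c₃ − yᵀa₃ = 9.5 − (1.5·1 + 4.5·2) = 9.5 − 10.5 = -1.

-1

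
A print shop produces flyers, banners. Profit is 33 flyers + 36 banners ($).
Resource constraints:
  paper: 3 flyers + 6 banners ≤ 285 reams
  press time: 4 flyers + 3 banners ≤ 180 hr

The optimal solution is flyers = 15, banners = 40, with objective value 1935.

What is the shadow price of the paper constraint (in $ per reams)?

3

At the optimum: paper uses 285 of 285 (binding); press time uses 180 of 180 (binding).
From A_Bᵀ y = c: 3·y_paper + 4·y_press time = 33; 6·y_paper + 3·y_press time = 36.
This yields shadow prices y_paper = 3, y_press time = 6.
Shadow price of paper = 3.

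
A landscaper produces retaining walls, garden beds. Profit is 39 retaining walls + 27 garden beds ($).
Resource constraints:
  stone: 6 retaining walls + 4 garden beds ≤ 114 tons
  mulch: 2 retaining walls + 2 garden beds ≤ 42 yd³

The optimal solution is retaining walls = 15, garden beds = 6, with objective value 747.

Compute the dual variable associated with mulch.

1.5

Check each constraint at x*: stone 114/114 (tight); mulch 42/42 (tight).
Dual feasibility on the basic columns requires 6·y_stone + 2·y_mulch = 39, 4·y_stone + 2·y_mulch = 27.
Solving: y_stone = 6, y_mulch = 1.5.
Shadow price of mulch = 1.5.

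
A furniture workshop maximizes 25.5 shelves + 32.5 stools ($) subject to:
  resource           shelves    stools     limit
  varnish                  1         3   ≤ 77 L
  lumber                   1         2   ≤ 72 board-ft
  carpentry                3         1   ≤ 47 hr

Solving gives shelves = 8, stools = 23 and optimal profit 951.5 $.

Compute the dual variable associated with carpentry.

5.5

Check each constraint at x*: varnish 77/77 (tight); lumber 54/72 (slack 18); carpentry 47/47 (tight).
By complementary slackness, y = 0 for the non-binding constraint.
From A_Bᵀ y = c: 1·y_varnish + 3·y_carpentry = 25.5; 3·y_varnish + 1·y_carpentry = 32.5.
This yields shadow prices y_varnish = 9, y_carpentry = 5.5.
Shadow price of carpentry = 5.5.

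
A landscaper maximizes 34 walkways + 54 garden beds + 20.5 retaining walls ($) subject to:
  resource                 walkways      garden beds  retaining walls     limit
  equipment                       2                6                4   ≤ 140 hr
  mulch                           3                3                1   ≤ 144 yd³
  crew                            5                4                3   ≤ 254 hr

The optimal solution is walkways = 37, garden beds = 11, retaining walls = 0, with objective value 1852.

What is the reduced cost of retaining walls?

-7.5

Check each constraint at x*: equipment 140/140 (tight); mulch 144/144 (tight); crew 229/254 (slack 25).
Since crew is not tight, its dual is 0.
From A_Bᵀ y = c: 2·y_equipment + 3·y_mulch = 34; 6·y_equipment + 3·y_mulch = 54.
Solving: y_equipment = 5, y_mulch = 8.
Reduced cost of retaining walls: c₃ − yᵀa₃ = 20.5 − (5·4 + 8·1) = 20.5 − 28 = -7.5.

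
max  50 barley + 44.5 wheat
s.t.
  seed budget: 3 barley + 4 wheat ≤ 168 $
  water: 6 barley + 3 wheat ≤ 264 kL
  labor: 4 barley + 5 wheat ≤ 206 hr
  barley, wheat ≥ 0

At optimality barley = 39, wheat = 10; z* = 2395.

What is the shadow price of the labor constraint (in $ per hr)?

6.5

Binding: water and labor. Non-binding: seed budget (11 unused).
Since seed budget is not tight, its dual is 0.
Dual feasibility on the basic columns requires 6·y_water + 4·y_labor = 50, 3·y_water + 5·y_labor = 44.5.
This yields shadow prices y_water = 4, y_labor = 6.5.
Shadow price of labor = 6.5.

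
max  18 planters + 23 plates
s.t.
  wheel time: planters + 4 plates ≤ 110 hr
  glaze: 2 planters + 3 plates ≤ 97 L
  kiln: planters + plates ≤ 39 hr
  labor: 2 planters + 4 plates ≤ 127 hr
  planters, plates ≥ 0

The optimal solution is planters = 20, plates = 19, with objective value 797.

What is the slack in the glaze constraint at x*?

glaze used = 2·20 + 3·19 = 97; slack = 97 − 97 = 0.

0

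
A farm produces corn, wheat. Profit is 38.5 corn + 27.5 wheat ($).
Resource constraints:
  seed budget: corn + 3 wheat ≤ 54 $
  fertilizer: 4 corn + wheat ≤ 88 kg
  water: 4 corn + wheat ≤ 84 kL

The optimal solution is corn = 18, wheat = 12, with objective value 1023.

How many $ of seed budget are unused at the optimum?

seed budget used = 1·18 + 3·12 = 54; slack = 54 − 54 = 0.

0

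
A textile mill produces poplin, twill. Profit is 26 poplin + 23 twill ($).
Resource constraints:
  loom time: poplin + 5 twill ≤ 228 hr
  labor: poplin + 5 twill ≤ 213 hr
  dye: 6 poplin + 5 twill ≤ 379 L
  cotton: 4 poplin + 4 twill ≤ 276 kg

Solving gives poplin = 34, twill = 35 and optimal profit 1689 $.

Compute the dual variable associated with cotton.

Check each constraint at x*: loom time 209/228 (slack 19); labor 209/213 (slack 4); dye 379/379 (tight); cotton 276/276 (tight).
Slack constraints have shadow price 0 (complementary slackness).
The binding rows give the dual system: 6·y_dye + 4·y_cotton = 26 and 5·y_dye + 4·y_cotton = 23.
→ y_dye = 3 and y_cotton = 2.
Shadow price of cotton = 2.

2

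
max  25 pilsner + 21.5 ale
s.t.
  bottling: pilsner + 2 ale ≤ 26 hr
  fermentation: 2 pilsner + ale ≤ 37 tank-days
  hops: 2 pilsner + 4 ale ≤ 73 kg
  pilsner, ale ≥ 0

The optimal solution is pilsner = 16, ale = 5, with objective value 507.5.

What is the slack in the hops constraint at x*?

21

hops used = 2·16 + 4·5 = 52; slack = 73 − 52 = 21.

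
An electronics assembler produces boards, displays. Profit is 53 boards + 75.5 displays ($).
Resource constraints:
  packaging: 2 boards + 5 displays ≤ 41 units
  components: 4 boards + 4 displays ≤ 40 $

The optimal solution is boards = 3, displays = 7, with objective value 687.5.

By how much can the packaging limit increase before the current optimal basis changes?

9

Binding constraints: packaging, components. The basis is B = [[2,5],[4,4]] with det -12.
Per unit increase in packaging, x* moves by d = (-0.3333, 0.3333).
The basis stays optimal until boards reaches 0; allowable increase = 9 units.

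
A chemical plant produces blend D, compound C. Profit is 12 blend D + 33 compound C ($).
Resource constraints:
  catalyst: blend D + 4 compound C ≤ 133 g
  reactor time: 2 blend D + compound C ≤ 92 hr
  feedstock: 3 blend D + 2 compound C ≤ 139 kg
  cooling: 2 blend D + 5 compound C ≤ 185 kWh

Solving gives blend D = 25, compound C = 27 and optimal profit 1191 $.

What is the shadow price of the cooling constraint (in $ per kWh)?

Check each constraint at x*: catalyst 133/133 (tight); reactor time 77/92 (slack 15); feedstock 129/139 (slack 10); cooling 185/185 (tight).
By complementary slackness, y = 0 for the non-binding constraints.
The binding rows give the dual system: 1·y_catalyst + 2·y_cooling = 12 and 4·y_catalyst + 5·y_cooling = 33.
→ y_catalyst = 2 and y_cooling = 5.
Shadow price of cooling = 5.

5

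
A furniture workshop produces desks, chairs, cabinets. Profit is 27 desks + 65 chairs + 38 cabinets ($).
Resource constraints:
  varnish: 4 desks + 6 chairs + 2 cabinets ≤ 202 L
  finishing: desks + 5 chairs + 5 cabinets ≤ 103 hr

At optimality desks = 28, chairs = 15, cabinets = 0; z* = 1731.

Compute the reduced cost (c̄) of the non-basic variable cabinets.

-7

Both varnish and finishing are binding at x*.
Dual feasibility on the basic columns requires 4·y_varnish + 1·y_finishing = 27, 6·y_varnish + 5·y_finishing = 65.
Solving: y_varnish = 5, y_finishing = 7.
Reduced cost of cabinets: c₃ − yᵀa₃ = 38 − (5·2 + 7·5) = 38 − 45 = -7.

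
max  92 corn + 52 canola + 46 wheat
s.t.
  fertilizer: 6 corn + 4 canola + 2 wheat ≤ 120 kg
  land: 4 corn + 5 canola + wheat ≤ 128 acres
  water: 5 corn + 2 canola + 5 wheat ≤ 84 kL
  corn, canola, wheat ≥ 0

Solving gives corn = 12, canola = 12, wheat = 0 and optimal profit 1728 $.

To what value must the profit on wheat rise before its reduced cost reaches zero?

54

Check each constraint at x*: fertilizer 120/120 (tight); land 108/128 (slack 20); water 84/84 (tight).
Slack constraints have shadow price 0 (complementary slackness).
Dual feasibility on the basic columns requires 6·y_fertilizer + 5·y_water = 92, 4·y_fertilizer + 2·y_water = 52.
→ y_fertilizer = 9.5 and y_water = 7.
wheat enters the basis when its profit ≥ yᵀa₃ = 9.5·2 + 7·5 = 54.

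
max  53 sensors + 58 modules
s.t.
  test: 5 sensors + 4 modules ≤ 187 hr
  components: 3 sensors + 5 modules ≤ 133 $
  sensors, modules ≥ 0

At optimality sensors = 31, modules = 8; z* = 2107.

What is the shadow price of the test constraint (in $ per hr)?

7

Check each constraint at x*: test 187/187 (tight); components 133/133 (tight).
Dual feasibility on the basic columns requires 5·y_test + 3·y_components = 53, 4·y_test + 5·y_components = 58.
This yields shadow prices y_test = 7, y_components = 6.
Shadow price of test = 7.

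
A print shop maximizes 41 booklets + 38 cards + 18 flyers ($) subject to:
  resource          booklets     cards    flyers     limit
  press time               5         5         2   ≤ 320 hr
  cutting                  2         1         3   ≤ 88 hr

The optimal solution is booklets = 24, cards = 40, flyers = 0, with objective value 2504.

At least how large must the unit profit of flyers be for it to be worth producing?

23

Check each constraint at x*: press time 320/320 (tight); cutting 88/88 (tight).
The binding rows give the dual system: 5·y_press time + 2·y_cutting = 41 and 5·y_press time + 1·y_cutting = 38.
→ y_press time = 7 and y_cutting = 3.
flyers enters the basis when its profit ≥ yᵀa₃ = 7·2 + 3·3 = 23.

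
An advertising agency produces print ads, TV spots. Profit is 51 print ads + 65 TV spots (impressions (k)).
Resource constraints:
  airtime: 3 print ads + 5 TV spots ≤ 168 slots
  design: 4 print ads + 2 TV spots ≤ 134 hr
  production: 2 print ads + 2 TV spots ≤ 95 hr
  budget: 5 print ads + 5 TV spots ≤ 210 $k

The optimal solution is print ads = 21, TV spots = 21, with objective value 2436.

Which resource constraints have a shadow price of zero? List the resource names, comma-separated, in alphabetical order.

design, production

airtime: 168/168 (binding)
design: 126/134 (slack 8)
production: 84/95 (slack 11)
budget: 210/210 (binding)
By complementary slackness, a constraint with positive slack has shadow price 0 → design, production.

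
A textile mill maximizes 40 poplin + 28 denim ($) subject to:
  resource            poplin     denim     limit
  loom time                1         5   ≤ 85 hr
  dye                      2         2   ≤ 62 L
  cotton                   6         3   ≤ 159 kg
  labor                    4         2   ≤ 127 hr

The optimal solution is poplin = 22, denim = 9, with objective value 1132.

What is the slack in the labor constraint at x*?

labor used = 4·22 + 2·9 = 106; slack = 127 − 106 = 21.

21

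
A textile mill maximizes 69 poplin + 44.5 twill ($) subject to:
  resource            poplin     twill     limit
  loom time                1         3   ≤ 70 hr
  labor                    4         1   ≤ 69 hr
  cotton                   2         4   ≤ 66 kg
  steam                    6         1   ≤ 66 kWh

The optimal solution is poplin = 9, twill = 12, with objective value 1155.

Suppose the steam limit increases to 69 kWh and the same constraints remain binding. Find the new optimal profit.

At the optimum: loom time uses 45 of 70 (slack = 25); labor uses 48 of 69 (slack = 21); cotton uses 66 of 66 (binding); steam uses 66 of 66 (binding).
By complementary slackness, y = 0 for the non-binding constraints.
From A_Bᵀ y = c: 2·y_cotton + 6·y_steam = 69; 4·y_cotton + 1·y_steam = 44.5.
Solving: y_cotton = 9, y_steam = 8.5.
Δz = y_steam·Δb = 8.5 × (3) = 25.5, so new z* = 1155 + 25.5 = 1180.5.

1180.5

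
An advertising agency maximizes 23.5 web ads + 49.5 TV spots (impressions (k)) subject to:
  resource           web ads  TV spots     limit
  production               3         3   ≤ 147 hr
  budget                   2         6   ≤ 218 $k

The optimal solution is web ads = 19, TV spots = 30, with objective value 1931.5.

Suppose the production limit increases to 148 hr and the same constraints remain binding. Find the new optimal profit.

Check each constraint at x*: production 147/147 (tight); budget 218/218 (tight).
The binding rows give the dual system: 3·y_production + 2·y_budget = 23.5 and 3·y_production + 6·y_budget = 49.5.
This yields shadow prices y_production = 3.5, y_budget = 6.5.
Δz = y_production·Δb = 3.5 × (1) = 3.5, so new z* = 1931.5 + 3.5 = 1935.

1935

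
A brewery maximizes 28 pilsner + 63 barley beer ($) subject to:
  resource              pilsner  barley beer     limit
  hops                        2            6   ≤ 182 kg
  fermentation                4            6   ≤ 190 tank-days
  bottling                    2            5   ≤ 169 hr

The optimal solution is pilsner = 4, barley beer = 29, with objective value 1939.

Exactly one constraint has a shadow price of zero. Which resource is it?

bottling

hops: 182/182 (binding)
fermentation: 190/190 (binding)
bottling: 153/169 (slack 16)
By complementary slackness, a constraint with positive slack has shadow price 0 → bottling.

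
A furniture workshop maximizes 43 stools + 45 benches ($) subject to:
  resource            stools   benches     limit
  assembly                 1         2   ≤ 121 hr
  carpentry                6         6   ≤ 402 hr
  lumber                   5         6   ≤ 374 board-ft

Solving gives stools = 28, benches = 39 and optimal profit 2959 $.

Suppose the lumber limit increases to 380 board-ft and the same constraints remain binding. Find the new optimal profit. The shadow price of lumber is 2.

2971

Δb = 6, so new z* = 2959 + (2)·(6) = 2959 + 12 = 2971.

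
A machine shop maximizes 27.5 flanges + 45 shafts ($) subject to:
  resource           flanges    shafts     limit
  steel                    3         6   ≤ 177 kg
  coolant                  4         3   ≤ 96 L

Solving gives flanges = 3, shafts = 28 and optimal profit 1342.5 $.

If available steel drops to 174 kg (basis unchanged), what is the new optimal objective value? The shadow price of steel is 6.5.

1323

Δb = -3, so new z* = 1342.5 + (6.5)·(-3) = 1342.5 − 19.5 = 1323.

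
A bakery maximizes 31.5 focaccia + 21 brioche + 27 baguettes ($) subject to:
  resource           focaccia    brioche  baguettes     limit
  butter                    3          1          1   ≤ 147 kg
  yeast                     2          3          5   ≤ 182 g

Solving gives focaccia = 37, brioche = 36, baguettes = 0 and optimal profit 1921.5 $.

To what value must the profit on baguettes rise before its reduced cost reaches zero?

Both butter and yeast are binding at x*.
The binding rows give the dual system: 3·y_butter + 2·y_yeast = 31.5 and 1·y_butter + 3·y_yeast = 21.
This yields shadow prices y_butter = 7.5, y_yeast = 4.5.
baguettes enters the basis when its profit ≥ yᵀa₃ = 7.5·1 + 4.5·5 = 30.

30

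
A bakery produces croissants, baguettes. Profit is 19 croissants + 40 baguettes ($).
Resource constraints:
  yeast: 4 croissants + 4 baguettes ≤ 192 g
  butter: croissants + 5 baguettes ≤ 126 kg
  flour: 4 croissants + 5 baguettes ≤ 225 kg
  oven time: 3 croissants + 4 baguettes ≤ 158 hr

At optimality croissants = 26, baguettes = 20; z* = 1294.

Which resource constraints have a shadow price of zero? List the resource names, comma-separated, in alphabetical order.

flour, yeast

yeast: 184/192 (slack 8)
butter: 126/126 (binding)
flour: 204/225 (slack 21)
oven time: 158/158 (binding)
By complementary slackness, a constraint with positive slack has shadow price 0 → flour, yeast.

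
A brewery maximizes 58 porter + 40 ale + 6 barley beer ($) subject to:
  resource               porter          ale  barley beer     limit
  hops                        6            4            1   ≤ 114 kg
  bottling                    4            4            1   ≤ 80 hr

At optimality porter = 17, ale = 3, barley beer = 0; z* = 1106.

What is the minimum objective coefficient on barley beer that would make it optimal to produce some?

10

At the optimum: hops uses 114 of 114 (binding); bottling uses 80 of 80 (binding).
The binding rows give the dual system: 6·y_hops + 4·y_bottling = 58 and 4·y_hops + 4·y_bottling = 40.
Solving: y_hops = 9, y_bottling = 1.
barley beer enters the basis when its profit ≥ yᵀa₃ = 9·1 + 1·1 = 10.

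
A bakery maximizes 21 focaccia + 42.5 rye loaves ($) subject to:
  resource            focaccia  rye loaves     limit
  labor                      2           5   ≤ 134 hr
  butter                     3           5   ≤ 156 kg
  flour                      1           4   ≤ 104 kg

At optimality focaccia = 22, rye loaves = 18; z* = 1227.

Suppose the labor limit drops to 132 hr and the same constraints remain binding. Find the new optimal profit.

1218

Binding: labor and butter. Non-binding: flour (10 unused).
Slack constraints have shadow price 0 (complementary slackness).
From A_Bᵀ y = c: 2·y_labor + 3·y_butter = 21; 5·y_labor + 5·y_butter = 42.5.
Solving: y_labor = 4.5, y_butter = 4.
Δz = y_labor·Δb = 4.5 × (-2) = -9, so new z* = 1227 − 9 = 1218.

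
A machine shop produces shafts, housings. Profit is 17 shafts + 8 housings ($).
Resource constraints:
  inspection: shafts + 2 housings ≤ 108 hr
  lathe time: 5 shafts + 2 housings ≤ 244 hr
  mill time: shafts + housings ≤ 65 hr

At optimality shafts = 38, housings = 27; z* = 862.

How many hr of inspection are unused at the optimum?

16

inspection used = 1·38 + 2·27 = 92; slack = 108 − 92 = 16.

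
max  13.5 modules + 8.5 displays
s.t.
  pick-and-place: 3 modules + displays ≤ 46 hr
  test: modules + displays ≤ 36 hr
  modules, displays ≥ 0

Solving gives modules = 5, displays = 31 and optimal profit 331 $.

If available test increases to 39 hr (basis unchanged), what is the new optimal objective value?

349

Both pick-and-place and test are binding at x*.
Dual feasibility on the basic columns requires 3·y_pick-and-place + 1·y_test = 13.5, 1·y_pick-and-place + 1·y_test = 8.5.
Solving: y_pick-and-place = 2.5, y_test = 6.
Δz = y_test·Δb = 6 × (3) = 18, so new z* = 331 + 18 = 349.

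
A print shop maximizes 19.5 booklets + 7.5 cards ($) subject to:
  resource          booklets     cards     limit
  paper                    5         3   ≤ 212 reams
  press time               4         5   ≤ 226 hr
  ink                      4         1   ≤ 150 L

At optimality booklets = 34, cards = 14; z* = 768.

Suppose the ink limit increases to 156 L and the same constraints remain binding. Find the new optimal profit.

786

Binding: paper and ink. Non-binding: press time (20 unused).
By complementary slackness, y = 0 for the non-binding constraint.
The binding rows give the dual system: 5·y_paper + 4·y_ink = 19.5 and 3·y_paper + 1·y_ink = 7.5.
This yields shadow prices y_paper = 1.5, y_ink = 3.
Δz = y_ink·Δb = 3 × (6) = 18, so new z* = 768 + 18 = 786.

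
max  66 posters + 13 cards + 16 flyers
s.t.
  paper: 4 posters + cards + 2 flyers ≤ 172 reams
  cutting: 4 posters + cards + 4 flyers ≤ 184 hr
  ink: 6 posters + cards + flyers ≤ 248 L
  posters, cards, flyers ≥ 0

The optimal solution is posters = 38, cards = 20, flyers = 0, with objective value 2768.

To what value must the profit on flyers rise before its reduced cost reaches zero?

Check each constraint at x*: paper 172/172 (tight); cutting 172/184 (slack 12); ink 248/248 (tight).
Slack constraints have shadow price 0 (complementary slackness).
The binding rows give the dual system: 4·y_paper + 6·y_ink = 66 and 1·y_paper + 1·y_ink = 13.
Solving: y_paper = 6, y_ink = 7.
flyers enters the basis when its profit ≥ yᵀa₃ = 6·2 + 7·1 = 19.

19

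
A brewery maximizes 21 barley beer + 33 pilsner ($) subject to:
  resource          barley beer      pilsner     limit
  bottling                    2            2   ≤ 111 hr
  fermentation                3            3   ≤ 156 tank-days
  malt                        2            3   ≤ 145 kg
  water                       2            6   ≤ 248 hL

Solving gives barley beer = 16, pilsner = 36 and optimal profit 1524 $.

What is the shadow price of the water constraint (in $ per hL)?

Binding: fermentation and water. Non-binding: bottling (7 unused), malt (5 unused).
Since bottling, malt are not tight, their duals are 0.
Dual feasibility on the basic columns requires 3·y_fermentation + 2·y_water = 21, 3·y_fermentation + 6·y_water = 33.
This yields shadow prices y_fermentation = 5, y_water = 3.
Shadow price of water = 3.

3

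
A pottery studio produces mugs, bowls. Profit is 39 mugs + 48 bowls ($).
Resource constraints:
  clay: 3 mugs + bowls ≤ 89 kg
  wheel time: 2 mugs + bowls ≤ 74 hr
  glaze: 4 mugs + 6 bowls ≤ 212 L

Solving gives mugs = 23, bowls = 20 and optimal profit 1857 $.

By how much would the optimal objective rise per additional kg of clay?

3

Binding: clay and glaze. Non-binding: wheel time (8 unused).
Slack constraints have shadow price 0 (complementary slackness).
From A_Bᵀ y = c: 3·y_clay + 4·y_glaze = 39; 1·y_clay + 6·y_glaze = 48.
This yields shadow prices y_clay = 3, y_glaze = 7.5.
Shadow price of clay = 3.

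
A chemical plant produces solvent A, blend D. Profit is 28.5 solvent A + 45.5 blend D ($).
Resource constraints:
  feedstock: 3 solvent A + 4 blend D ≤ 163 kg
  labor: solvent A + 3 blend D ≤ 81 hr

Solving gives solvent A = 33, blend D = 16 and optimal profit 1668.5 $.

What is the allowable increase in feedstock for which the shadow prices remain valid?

Binding constraints: feedstock, labor. The basis is B = [[3,4],[1,3]] with det 5.
Per unit increase in feedstock, x* moves by d = (0.6, -0.2).
The basis stays optimal until blend D reaches 0; allowable increase = 80 kg.

80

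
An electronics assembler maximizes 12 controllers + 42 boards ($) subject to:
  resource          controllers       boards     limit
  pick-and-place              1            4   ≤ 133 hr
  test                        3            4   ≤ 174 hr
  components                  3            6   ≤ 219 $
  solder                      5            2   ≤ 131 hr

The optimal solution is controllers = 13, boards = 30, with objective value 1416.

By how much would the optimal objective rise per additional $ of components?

1

Binding: pick-and-place and components. Non-binding: test (15 unused), solder (6 unused).
Since test, solder are not tight, their duals are 0.
Dual feasibility on the basic columns requires 1·y_pick-and-place + 3·y_components = 12, 4·y_pick-and-place + 6·y_components = 42.
Solving: y_pick-and-place = 9, y_components = 1.
Shadow price of components = 1.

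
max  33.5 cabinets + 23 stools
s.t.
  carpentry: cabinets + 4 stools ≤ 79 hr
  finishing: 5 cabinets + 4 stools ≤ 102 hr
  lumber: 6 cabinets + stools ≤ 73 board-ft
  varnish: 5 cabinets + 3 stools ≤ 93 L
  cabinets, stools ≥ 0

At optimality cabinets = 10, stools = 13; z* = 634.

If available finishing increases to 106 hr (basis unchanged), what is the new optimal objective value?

At the optimum: carpentry uses 62 of 79 (slack = 17); finishing uses 102 of 102 (binding); lumber uses 73 of 73 (binding); varnish uses 89 of 93 (slack = 4).
By complementary slackness, y = 0 for the non-binding constraints.
Dual feasibility on the basic columns requires 5·y_finishing + 6·y_lumber = 33.5, 4·y_finishing + 1·y_lumber = 23.
→ y_finishing = 5.5 and y_lumber = 1.
Δz = y_finishing·Δb = 5.5 × (4) = 22, so new z* = 634 + 22 = 656.

656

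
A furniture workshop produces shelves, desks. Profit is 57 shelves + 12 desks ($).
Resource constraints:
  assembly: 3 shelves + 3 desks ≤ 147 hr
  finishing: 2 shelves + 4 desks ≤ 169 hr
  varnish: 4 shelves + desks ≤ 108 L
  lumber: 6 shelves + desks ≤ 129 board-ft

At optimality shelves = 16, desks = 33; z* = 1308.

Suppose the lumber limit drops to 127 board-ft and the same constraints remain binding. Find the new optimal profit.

Check each constraint at x*: assembly 147/147 (tight); finishing 164/169 (slack 5); varnish 97/108 (slack 11); lumber 129/129 (tight).
Since finishing, varnish are not tight, their duals are 0.
Dual feasibility on the basic columns requires 3·y_assembly + 6·y_lumber = 57, 3·y_assembly + 1·y_lumber = 12.
→ y_assembly = 1 and y_lumber = 9.
Δz = y_lumber·Δb = 9 × (-2) = -18, so new z* = 1308 − 18 = 1290.

1290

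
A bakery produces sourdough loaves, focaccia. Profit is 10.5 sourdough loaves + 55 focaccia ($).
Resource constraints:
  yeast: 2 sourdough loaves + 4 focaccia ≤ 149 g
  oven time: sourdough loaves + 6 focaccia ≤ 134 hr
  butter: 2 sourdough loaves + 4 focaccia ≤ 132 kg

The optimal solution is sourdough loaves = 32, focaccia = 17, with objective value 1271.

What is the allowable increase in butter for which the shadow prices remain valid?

17

Binding constraints: oven time, butter. The basis is B = [[1,6],[2,4]] with det -8.
Per unit increase in butter, x* moves by d = (0.75, -0.125).
The basis stays optimal until yeast becomes binding; allowable increase = 17 kg.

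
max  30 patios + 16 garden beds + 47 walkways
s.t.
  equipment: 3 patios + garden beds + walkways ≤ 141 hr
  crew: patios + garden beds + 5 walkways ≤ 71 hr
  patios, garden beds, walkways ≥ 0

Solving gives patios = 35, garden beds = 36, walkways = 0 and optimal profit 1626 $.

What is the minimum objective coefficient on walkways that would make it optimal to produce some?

Both equipment and crew are binding at x*.
From A_Bᵀ y = c: 3·y_equipment + 1·y_crew = 30; 1·y_equipment + 1·y_crew = 16.
This yields shadow prices y_equipment = 7, y_crew = 9.
walkways enters the basis when its profit ≥ yᵀa₃ = 7·1 + 9·5 = 52.

52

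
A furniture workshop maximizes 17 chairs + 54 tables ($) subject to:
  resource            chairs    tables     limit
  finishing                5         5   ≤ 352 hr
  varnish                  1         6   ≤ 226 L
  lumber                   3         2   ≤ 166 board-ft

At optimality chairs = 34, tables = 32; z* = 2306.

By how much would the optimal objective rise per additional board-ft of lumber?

3

Check each constraint at x*: finishing 330/352 (slack 22); varnish 226/226 (tight); lumber 166/166 (tight).
Since finishing is not tight, its dual is 0.
Dual feasibility on the basic columns requires 1·y_varnish + 3·y_lumber = 17, 6·y_varnish + 2·y_lumber = 54.
This yields shadow prices y_varnish = 8, y_lumber = 3.
Shadow price of lumber = 3.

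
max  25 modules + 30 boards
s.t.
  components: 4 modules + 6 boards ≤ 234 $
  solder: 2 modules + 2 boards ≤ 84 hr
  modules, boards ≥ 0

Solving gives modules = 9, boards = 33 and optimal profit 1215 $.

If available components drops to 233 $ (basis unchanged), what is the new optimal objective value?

1212.5

Both components and solder are binding at x*.
From A_Bᵀ y = c: 4·y_components + 2·y_solder = 25; 6·y_components + 2·y_solder = 30.
Solving: y_components = 2.5, y_solder = 7.5.
Δz = y_components·Δb = 2.5 × (-1) = -2.5, so new z* = 1215 − 2.5 = 1212.5.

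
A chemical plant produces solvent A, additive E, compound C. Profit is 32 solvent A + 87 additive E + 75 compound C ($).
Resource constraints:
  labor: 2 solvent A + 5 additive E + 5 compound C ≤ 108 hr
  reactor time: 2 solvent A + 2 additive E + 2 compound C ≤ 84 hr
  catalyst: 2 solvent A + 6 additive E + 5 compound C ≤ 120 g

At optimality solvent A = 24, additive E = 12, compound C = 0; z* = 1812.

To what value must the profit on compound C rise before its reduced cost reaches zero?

At the optimum: labor uses 108 of 108 (binding); reactor time uses 72 of 84 (slack = 12); catalyst uses 120 of 120 (binding).
Slack constraints have shadow price 0 (complementary slackness).
Dual feasibility on the basic columns requires 2·y_labor + 2·y_catalyst = 32, 5·y_labor + 6·y_catalyst = 87.
This yields shadow prices y_labor = 9, y_catalyst = 7.
compound C enters the basis when its profit ≥ yᵀa₃ = 9·5 + 7·5 = 80.

80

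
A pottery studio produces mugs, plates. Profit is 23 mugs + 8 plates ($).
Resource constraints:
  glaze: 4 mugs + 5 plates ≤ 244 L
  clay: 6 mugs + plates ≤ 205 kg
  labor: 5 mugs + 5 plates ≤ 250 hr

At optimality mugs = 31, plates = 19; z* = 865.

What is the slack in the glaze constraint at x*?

25

glaze used = 4·31 + 5·19 = 219; slack = 244 − 219 = 25.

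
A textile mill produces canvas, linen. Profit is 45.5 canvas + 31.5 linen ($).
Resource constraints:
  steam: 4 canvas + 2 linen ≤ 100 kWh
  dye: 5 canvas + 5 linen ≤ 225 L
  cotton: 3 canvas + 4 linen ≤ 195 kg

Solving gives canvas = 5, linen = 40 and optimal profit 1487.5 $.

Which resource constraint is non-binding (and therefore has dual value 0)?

cotton

steam: 100/100 (binding)
dye: 225/225 (binding)
cotton: 175/195 (slack 20)
By complementary slackness, a constraint with positive slack has shadow price 0 → cotton.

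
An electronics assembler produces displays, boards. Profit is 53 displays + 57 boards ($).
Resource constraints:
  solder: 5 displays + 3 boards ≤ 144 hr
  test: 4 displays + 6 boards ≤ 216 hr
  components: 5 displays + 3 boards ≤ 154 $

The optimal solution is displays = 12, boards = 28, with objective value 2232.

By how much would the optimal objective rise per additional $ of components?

0

At the optimum: solder uses 144 of 144 (binding); test uses 216 of 216 (binding); components uses 144 of 154 (slack = 10).
Slack constraints have shadow price 0 (complementary slackness).
The binding rows give the dual system: 5·y_solder + 4·y_test = 53 and 3·y_solder + 6·y_test = 57.
This yields shadow prices y_solder = 5, y_test = 7.
Shadow price of components = 0.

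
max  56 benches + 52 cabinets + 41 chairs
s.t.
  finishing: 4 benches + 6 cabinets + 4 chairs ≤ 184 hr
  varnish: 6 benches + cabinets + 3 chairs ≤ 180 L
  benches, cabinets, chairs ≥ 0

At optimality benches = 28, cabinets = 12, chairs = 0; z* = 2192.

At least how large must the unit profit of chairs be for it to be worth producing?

At the optimum: finishing uses 184 of 184 (binding); varnish uses 180 of 180 (binding).
From A_Bᵀ y = c: 4·y_finishing + 6·y_varnish = 56; 6·y_finishing + 1·y_varnish = 52.
→ y_finishing = 8 and y_varnish = 4.
chairs enters the basis when its profit ≥ yᵀa₃ = 8·4 + 4·3 = 44.

44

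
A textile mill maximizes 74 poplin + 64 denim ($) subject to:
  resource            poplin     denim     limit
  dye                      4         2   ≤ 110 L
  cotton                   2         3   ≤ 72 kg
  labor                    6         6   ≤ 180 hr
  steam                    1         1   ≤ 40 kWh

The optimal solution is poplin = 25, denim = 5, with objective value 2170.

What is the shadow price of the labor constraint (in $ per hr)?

9

At the optimum: dye uses 110 of 110 (binding); cotton uses 65 of 72 (slack = 7); labor uses 180 of 180 (binding); steam uses 30 of 40 (slack = 10).
By complementary slackness, y = 0 for the non-binding constraints.
From A_Bᵀ y = c: 4·y_dye + 6·y_labor = 74; 2·y_dye + 6·y_labor = 64.
This yields shadow prices y_dye = 5, y_labor = 9.
Shadow price of labor = 9.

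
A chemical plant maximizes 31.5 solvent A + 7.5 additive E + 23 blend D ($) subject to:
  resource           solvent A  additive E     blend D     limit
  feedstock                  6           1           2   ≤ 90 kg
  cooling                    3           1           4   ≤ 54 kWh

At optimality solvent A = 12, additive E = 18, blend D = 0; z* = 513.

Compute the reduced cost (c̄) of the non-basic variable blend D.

-1

Check each constraint at x*: feedstock 90/90 (tight); cooling 54/54 (tight).
From A_Bᵀ y = c: 6·y_feedstock + 3·y_cooling = 31.5; 1·y_feedstock + 1·y_cooling = 7.5.
This yields shadow prices y_feedstock = 3, y_cooling = 4.5.
Reduced cost of blend D: c₃ − yᵀa₃ = 23 − (3·2 + 4.5·4) = 23 − 24 = -1.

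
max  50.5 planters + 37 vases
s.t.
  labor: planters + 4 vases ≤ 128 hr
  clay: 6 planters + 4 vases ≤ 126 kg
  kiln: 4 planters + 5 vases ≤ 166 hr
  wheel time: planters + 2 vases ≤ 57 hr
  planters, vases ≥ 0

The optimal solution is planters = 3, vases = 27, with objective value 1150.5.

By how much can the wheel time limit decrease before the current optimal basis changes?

Binding constraints: clay, wheel time. The basis is B = [[6,4],[1,2]] with det 8.
Per unit decrease in wheel time, x* moves by d = (0.5, -0.75).
The basis stays optimal until vases reaches 0; allowable decrease = 36 hr.

36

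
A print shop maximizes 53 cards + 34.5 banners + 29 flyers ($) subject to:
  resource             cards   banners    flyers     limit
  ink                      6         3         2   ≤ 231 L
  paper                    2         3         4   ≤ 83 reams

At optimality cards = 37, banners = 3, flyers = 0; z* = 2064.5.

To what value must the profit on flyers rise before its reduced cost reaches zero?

31

At the optimum: ink uses 231 of 231 (binding); paper uses 83 of 83 (binding).
From A_Bᵀ y = c: 6·y_ink + 2·y_paper = 53; 3·y_ink + 3·y_paper = 34.5.
Solving: y_ink = 7.5, y_paper = 4.
flyers enters the basis when its profit ≥ yᵀa₃ = 7.5·2 + 4·4 = 31.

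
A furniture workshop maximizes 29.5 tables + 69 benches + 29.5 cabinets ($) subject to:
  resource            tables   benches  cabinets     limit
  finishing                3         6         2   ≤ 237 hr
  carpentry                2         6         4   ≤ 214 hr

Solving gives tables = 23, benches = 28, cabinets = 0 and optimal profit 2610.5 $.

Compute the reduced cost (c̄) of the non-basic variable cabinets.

Check each constraint at x*: finishing 237/237 (tight); carpentry 214/214 (tight).
The binding rows give the dual system: 3·y_finishing + 2·y_carpentry = 29.5 and 6·y_finishing + 6·y_carpentry = 69.
Solving: y_finishing = 6.5, y_carpentry = 5.
Reduced cost of cabinets: c₃ − yᵀa₃ = 29.5 − (6.5·2 + 5·4) = 29.5 − 33 = -3.5.

-3.5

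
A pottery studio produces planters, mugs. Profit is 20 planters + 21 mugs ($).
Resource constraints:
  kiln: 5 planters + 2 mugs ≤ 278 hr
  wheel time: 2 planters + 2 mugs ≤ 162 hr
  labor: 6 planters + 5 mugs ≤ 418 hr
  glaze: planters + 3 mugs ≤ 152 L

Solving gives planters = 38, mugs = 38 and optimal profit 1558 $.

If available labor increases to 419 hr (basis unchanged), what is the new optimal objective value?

Binding: labor and glaze. Non-binding: kiln (12 unused), wheel time (10 unused).
Since kiln, wheel time are not tight, their duals are 0.
The binding rows give the dual system: 6·y_labor + 1·y_glaze = 20 and 5·y_labor + 3·y_glaze = 21.
This yields shadow prices y_labor = 3, y_glaze = 2.
Δz = y_labor·Δb = 3 × (1) = 3, so new z* = 1558 + 3 = 1561.

1561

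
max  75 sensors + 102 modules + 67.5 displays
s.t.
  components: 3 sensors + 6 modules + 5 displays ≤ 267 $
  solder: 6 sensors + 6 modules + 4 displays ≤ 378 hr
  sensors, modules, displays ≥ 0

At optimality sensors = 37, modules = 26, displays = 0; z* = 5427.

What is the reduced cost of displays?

At the optimum: components uses 267 of 267 (binding); solder uses 378 of 378 (binding).
Dual feasibility on the basic columns requires 3·y_components + 6·y_solder = 75, 6·y_components + 6·y_solder = 102.
This yields shadow prices y_components = 9, y_solder = 8.
Reduced cost of displays: c₃ − yᵀa₃ = 67.5 − (9·5 + 8·4) = 67.5 − 77 = -9.5.

-9.5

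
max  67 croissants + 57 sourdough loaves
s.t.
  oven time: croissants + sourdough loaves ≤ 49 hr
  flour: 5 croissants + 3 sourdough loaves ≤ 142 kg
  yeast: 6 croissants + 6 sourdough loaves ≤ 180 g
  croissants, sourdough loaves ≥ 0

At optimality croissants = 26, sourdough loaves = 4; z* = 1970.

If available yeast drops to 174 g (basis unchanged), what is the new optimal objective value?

1928

Check each constraint at x*: oven time 30/49 (slack 19); flour 142/142 (tight); yeast 180/180 (tight).
Since oven time is not tight, its dual is 0.
From A_Bᵀ y = c: 5·y_flour + 6·y_yeast = 67; 3·y_flour + 6·y_yeast = 57.
Solving: y_flour = 5, y_yeast = 7.
Δz = y_yeast·Δb = 7 × (-6) = -42, so new z* = 1970 − 42 = 1928.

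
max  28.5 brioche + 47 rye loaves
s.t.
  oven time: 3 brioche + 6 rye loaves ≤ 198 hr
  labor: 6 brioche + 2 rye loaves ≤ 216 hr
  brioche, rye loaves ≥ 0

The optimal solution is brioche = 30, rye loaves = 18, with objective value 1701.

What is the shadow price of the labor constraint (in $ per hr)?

Check each constraint at x*: oven time 198/198 (tight); labor 216/216 (tight).
From A_Bᵀ y = c: 3·y_oven time + 6·y_labor = 28.5; 6·y_oven time + 2·y_labor = 47.
This yields shadow prices y_oven time = 7.5, y_labor = 1.
Shadow price of labor = 1.

1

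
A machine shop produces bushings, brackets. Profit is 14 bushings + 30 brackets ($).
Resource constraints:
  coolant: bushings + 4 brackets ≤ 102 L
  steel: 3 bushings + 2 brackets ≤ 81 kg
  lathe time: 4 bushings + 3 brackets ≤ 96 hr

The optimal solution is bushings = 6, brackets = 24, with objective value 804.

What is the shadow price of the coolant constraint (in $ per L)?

6

Binding: coolant and lathe time. Non-binding: steel (15 unused).
Slack constraints have shadow price 0 (complementary slackness).
Dual feasibility on the basic columns requires 1·y_coolant + 4·y_lathe time = 14, 4·y_coolant + 3·y_lathe time = 30.
→ y_coolant = 6 and y_lathe time = 2.
Shadow price of coolant = 6.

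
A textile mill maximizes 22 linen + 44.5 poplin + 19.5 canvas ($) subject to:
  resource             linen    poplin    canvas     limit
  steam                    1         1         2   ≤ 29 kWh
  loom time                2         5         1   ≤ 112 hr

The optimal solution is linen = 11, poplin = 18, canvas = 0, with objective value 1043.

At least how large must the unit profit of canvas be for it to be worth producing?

21.5

At the optimum: steam uses 29 of 29 (binding); loom time uses 112 of 112 (binding).
The binding rows give the dual system: 1·y_steam + 2·y_loom time = 22 and 1·y_steam + 5·y_loom time = 44.5.
This yields shadow prices y_steam = 7, y_loom time = 7.5.
canvas enters the basis when its profit ≥ yᵀa₃ = 7·2 + 7.5·1 = 21.5.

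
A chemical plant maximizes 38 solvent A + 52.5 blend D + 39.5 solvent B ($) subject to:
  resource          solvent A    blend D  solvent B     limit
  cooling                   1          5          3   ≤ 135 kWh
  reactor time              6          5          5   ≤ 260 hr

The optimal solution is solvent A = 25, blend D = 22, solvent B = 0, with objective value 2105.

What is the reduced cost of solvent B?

Both cooling and reactor time are binding at x*.
From A_Bᵀ y = c: 1·y_cooling + 6·y_reactor time = 38; 5·y_cooling + 5·y_reactor time = 52.5.
This yields shadow prices y_cooling = 5, y_reactor time = 5.5.
Reduced cost of solvent B: c₃ − yᵀa₃ = 39.5 − (5·3 + 5.5·5) = 39.5 − 42.5 = -3.

-3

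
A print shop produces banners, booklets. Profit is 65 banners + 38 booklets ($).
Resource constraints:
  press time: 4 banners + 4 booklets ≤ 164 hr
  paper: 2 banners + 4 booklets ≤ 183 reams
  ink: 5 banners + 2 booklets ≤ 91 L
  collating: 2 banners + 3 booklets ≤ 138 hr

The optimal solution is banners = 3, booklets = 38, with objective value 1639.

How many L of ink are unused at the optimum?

ink used = 5·3 + 2·38 = 91; slack = 91 − 91 = 0.

0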